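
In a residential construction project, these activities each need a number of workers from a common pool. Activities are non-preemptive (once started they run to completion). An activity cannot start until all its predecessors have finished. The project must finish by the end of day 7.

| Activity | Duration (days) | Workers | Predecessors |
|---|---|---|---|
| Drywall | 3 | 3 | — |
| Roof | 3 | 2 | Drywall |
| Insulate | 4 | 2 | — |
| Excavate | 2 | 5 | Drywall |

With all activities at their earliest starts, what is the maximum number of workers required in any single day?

9

Early-start schedule: Drywall@1, Roof@4, Insulate@1, Excavate@4.
Load per day: day 1: 5, day 2: 5, day 3: 5, day 4: 9, day 5: 7, day 6: 2, day 7: 0.
Peak is 9.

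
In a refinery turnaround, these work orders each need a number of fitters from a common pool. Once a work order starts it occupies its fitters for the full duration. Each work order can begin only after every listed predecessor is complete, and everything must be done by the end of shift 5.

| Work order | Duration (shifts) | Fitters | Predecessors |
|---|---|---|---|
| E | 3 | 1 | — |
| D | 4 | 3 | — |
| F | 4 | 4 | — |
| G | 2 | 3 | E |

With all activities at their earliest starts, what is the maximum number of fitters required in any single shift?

10

Early-start schedule: E@1, D@1, F@1, G@4.
Load per shift: shift 1: 8, shift 2: 8, shift 3: 8, shift 4: 10, shift 5: 3.
Peak is 10.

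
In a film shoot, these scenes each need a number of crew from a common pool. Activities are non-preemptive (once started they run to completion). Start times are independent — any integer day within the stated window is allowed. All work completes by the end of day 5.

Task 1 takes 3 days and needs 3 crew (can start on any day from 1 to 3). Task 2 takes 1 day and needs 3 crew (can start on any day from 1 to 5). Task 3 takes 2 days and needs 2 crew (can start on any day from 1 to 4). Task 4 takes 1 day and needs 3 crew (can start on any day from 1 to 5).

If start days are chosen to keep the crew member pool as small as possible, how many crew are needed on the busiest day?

Early-start (Task 1@1, Task 2@1, Task 3@1, Task 4@1) gives peak 11: d1:11  d2:5  d3:3  d4:0  d5:0.
Shift Task 2→4, Task 4→5.
Schedule Task 1@1, Task 2@4, Task 3@1, Task 4@5: d1:5  d2:5  d3:3  d4:3  d5:3 — peak 5.

5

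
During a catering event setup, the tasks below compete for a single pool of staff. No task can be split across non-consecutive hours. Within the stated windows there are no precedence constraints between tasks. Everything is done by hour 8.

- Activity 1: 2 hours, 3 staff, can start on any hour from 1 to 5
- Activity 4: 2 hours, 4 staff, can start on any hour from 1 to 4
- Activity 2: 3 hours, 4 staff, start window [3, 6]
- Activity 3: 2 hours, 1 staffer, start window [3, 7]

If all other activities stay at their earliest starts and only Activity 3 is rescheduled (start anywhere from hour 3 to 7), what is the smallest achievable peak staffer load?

Activity 3@3: h1:7  h2:7  h3:5  h4:5  h5:4  h6:0  h7:0  h8:0 → peak 7
Activity 3@4: h1:7  h2:7  h3:4  h4:5  h5:5  h6:0  h7:0  h8:0 → peak 7
Activity 3@5: h1:7  h2:7  h3:4  h4:4  h5:5  h6:1  h7:0  h8:0 → peak 7
Activity 3@6: h1:7  h2:7  h3:4  h4:4  h5:4  h6:1  h7:1  h8:0 → peak 7
Activity 3@7: h1:7  h2:7  h3:4  h4:4  h5:4  h6:0  h7:1  h8:1 → peak 7
Best is Activity 3@3, peak 7.

7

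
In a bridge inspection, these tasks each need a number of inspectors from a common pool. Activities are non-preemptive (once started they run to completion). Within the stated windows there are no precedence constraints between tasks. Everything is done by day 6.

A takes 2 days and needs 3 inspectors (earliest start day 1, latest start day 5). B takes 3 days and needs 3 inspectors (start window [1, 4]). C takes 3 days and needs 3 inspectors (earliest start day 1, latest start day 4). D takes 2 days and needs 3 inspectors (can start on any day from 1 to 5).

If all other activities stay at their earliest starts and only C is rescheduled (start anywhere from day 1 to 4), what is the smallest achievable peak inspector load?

9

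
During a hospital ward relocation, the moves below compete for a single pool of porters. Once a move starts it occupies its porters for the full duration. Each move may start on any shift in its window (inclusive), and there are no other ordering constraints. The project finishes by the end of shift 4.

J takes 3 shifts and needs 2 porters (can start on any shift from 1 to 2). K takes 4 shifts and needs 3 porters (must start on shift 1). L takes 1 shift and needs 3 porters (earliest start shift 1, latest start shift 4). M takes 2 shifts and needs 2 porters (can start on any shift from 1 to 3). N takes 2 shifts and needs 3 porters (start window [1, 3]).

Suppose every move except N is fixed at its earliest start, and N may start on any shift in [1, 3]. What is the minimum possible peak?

10

N@1: s1:13  s2:10  s3:5  s4:3 → peak 13
N@2: s1:10  s2:10  s3:8  s4:3 → peak 10
N@3: s1:10  s2:7  s3:8  s4:6 → peak 10
Best is N@2, peak 10.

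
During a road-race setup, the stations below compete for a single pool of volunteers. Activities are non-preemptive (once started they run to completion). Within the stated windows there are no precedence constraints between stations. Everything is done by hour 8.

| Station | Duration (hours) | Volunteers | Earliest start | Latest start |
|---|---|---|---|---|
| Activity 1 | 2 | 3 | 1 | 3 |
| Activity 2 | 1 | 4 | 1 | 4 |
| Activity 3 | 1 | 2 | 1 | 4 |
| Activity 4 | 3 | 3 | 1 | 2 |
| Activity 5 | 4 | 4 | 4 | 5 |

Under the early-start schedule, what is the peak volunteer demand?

12

Early-start schedule: Activity 1@1, Activity 2@1, Activity 3@1, Activity 4@1, Activity 5@4.
Load per hour: hour 1: 12, hour 2: 6, hour 3: 3, hour 4: 4, hour 5: 4, hour 6: 4, hour 7: 4, hour 8: 0.
Peak is 12.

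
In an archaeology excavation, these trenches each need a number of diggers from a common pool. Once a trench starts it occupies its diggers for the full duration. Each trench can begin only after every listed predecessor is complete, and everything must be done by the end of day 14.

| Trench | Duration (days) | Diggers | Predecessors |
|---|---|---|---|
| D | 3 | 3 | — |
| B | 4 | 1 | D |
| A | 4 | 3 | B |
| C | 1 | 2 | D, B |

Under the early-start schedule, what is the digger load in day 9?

3

At early start, day 9 has: A.
Demand: 3 = 3.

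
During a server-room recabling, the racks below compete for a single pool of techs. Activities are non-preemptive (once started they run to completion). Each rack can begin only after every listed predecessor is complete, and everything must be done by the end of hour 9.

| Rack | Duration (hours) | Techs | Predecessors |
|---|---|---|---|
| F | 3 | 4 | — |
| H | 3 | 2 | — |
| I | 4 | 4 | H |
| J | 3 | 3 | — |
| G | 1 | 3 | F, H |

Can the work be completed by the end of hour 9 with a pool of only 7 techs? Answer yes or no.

Schedule F@1, H@1, I@4, J@4, G@7: h1:6  h2:6  h3:6  h4:7  h5:7  h6:7  h7:7  h8:0  h9:0 — peak 7 ≤ 7.

yes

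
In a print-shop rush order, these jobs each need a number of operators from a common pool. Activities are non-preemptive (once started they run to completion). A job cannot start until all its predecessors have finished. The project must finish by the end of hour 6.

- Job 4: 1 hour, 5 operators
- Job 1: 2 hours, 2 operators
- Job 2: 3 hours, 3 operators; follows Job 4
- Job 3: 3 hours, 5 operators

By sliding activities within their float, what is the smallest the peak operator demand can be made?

Early-start (Job 4@1, Job 1@1, Job 2@2, Job 3@1) gives peak 12: h1:12  h2:10  h3:8  h4:3  h5:0  h6:0.
Shift Job 3→3.
Schedule Job 4@1, Job 1@1, Job 2@2, Job 3@3: h1:7  h2:5  h3:8  h4:8  h5:5  h6:0 — peak 8.

8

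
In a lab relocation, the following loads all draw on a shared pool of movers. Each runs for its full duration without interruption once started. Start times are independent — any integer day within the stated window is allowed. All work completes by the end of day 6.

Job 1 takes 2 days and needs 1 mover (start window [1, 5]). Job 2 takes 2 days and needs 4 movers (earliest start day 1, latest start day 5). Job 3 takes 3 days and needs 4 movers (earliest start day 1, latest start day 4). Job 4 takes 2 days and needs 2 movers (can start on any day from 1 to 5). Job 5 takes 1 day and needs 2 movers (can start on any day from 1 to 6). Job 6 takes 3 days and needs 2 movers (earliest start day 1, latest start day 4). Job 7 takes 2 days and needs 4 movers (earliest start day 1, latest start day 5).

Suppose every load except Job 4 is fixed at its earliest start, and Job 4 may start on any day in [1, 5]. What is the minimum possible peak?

17

Job 4@1: d1:19  d2:17  d3:6  d4:0  d5:0  d6:0 → peak 19
Job 4@2: d1:17  d2:17  d3:8  d4:0  d5:0  d6:0 → peak 17
Job 4@3: d1:17  d2:15  d3:8  d4:2  d5:0  d6:0 → peak 17
Job 4@4: d1:17  d2:15  d3:6  d4:2  d5:2  d6:0 → peak 17
Job 4@5: d1:17  d2:15  d3:6  d4:0  d5:2  d6:2 → peak 17
Best is Job 4@2, peak 17.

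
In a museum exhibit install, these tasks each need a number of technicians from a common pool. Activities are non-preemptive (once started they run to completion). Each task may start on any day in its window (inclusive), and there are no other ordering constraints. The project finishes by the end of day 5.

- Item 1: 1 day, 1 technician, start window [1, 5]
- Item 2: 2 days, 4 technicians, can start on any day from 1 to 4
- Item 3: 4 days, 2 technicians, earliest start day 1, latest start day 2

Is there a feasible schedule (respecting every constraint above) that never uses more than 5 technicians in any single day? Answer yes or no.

no

The minimum achievable peak is 6; 5 < 6, so no feasible schedule stays within the cap.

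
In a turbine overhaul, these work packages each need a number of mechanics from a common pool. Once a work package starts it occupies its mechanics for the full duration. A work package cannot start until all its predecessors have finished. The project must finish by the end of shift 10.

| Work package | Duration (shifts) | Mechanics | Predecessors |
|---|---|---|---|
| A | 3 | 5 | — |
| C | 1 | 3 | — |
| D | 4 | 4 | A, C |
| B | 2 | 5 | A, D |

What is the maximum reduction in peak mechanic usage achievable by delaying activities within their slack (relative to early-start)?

Early-start peak: s1:8  s2:5  s3:5  s4:4  s5:4  s6:4  s7:4  s8:5  s9:5  s10:0 ⇒ 8.
Leveled (A@1, C@4, D@5, B@9): s1:5  s2:5  s3:5  s4:3  s5:4  s6:4  s7:4  s8:4  s9:5  s10:5 ⇒ 5.
Reduction 8 − 5 = 3.

3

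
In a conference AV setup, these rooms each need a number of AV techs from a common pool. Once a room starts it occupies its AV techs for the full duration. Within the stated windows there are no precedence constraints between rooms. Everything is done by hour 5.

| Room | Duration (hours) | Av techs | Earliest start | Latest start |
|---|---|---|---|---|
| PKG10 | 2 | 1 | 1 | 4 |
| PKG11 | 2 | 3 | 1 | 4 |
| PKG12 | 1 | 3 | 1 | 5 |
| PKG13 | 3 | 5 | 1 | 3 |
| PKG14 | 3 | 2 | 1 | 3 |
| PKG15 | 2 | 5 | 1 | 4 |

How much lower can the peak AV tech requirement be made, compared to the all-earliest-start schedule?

Early-start peak: h1:19  h2:16  h3:7  h4:0  h5:0 ⇒ 19.
Leveled (PKG10@1, PKG11@1, PKG12@1, PKG13@3, PKG14@1, PKG15@4): h1:9  h2:6  h3:7  h4:10  h5:10 ⇒ 10.
Reduction 19 − 10 = 9.

9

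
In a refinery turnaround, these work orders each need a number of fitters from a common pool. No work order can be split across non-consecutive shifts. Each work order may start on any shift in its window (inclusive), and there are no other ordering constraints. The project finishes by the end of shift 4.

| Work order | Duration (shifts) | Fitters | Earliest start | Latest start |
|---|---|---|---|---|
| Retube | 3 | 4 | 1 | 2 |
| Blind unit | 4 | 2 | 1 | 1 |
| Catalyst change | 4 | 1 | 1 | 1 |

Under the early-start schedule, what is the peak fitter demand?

Early-start schedule: Retube@1, Blind unit@1, Catalyst change@1.
Load per shift: shift 1: 7, shift 2: 7, shift 3: 7, shift 4: 3.
Peak is 7.

7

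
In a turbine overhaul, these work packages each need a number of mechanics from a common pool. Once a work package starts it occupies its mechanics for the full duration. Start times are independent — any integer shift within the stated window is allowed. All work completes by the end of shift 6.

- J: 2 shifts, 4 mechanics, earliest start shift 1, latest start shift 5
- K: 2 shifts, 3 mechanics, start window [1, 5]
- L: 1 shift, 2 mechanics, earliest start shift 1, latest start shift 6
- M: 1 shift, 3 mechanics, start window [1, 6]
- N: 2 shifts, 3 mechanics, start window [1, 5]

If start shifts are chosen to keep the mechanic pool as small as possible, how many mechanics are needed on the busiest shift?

6

Early-start (J@1, K@1, L@1, M@1, N@1) gives peak 15: s1:15  s2:10  s3:0  s4:0  s5:0  s6:0.
Shift K→3, M→3, N→4.
Schedule J@1, K@3, L@1, M@3, N@4: s1:6  s2:4  s3:6  s4:6  s5:3  s6:0 — peak 6.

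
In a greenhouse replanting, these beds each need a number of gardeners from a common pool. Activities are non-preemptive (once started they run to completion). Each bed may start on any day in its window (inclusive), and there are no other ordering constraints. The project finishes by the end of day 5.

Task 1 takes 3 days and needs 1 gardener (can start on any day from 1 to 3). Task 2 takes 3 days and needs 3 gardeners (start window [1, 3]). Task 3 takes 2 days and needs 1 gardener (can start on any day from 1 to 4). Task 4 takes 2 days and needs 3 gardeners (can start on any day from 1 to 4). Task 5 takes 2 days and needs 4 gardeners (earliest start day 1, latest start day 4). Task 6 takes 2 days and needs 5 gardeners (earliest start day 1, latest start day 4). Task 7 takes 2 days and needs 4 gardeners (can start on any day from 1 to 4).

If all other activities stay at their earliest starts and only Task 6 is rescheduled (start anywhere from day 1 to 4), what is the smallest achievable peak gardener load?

16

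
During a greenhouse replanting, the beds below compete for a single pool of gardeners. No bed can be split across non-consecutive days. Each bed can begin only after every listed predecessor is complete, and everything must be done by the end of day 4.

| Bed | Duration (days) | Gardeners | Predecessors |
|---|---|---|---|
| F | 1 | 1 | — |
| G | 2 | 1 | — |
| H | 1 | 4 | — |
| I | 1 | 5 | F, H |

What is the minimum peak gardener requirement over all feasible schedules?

5

Early-start (F@1, G@1, H@1, I@2) gives peak 6: d1:6  d2:6  d3:0  d4:0.
Shift H→2, I→3.
Schedule F@1, G@1, H@2, I@3: d1:2  d2:5  d3:5  d4:0 — peak 5.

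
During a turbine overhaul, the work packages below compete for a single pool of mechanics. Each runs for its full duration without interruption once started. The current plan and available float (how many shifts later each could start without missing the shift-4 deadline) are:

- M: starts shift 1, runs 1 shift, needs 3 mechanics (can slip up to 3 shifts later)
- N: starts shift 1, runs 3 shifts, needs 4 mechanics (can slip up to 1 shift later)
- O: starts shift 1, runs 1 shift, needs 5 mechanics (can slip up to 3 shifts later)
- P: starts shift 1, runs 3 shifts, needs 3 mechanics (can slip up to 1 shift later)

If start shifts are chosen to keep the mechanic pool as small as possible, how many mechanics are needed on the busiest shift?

8

Early-start (M@1, N@1, O@1, P@1) gives peak 15: s1:15  s2:7  s3:7  s4:0.
Shift O→4, P→2.
Schedule M@1, N@1, O@4, P@2: s1:7  s2:7  s3:7  s4:8 — peak 8.
Total mechanic-shifts = 29 over 4 shifts ⇒ peak ≥ ⌈29/4⌉ = 8, so 8 is optimal.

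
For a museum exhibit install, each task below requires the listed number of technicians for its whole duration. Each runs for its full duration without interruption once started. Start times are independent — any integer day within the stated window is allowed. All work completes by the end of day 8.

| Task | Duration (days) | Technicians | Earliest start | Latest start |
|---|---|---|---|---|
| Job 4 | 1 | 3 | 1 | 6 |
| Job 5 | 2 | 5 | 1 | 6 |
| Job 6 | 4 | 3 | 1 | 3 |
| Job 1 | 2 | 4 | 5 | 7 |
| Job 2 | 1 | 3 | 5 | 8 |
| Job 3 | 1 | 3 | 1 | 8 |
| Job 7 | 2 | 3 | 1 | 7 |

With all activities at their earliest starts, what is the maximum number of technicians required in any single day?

17

Early-start schedule: Job 4@1, Job 5@1, Job 6@1, Job 1@5, Job 2@5, Job 3@1, Job 7@1.
Load per day: day 1: 17, day 2: 11, day 3: 3, day 4: 3, day 5: 7, day 6: 4, day 7: 0, day 8: 0.
Peak is 17.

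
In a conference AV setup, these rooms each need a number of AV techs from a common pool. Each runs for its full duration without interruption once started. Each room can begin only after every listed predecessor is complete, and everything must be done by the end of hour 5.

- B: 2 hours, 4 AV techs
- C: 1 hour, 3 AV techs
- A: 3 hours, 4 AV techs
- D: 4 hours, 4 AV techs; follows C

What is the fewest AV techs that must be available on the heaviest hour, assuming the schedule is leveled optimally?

Early-start (B@1, C@1, A@1, D@2) gives peak 12: h1:11  h2:12  h3:8  h4:4  h5:4.
Shift A→3.
Schedule B@1, C@1, A@3, D@2: h1:7  h2:8  h3:8  h4:8  h5:8 — peak 8.
Total AV tech-hours = 39 over 5 hours ⇒ peak ≥ ⌈39/5⌉ = 8, so 8 is optimal.

8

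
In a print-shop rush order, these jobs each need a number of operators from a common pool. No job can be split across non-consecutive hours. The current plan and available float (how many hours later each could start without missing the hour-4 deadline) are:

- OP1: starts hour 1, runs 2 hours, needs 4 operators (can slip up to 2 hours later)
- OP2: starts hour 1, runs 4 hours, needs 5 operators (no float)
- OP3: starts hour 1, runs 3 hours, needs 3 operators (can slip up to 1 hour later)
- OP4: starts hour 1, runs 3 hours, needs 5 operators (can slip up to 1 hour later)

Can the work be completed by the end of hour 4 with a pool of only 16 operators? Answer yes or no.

no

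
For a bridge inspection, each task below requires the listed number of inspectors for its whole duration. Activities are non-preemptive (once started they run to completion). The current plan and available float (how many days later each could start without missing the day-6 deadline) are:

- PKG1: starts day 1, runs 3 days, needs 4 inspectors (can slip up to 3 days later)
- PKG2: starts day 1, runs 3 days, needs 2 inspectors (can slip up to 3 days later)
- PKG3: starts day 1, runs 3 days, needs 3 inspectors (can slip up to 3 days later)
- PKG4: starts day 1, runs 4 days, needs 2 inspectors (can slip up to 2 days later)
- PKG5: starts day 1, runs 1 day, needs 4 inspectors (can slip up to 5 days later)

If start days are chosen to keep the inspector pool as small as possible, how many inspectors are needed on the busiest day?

Early-start (PKG1@1, PKG2@1, PKG3@1, PKG4@1, PKG5@1) gives peak 15: d1:15  d2:11  d3:11  d4:2  d5:0  d6:0.
Shift PKG3→4, PKG5→5.
Schedule PKG1@1, PKG2@1, PKG3@4, PKG4@1, PKG5@5: d1:8  d2:8  d3:8  d4:5  d5:7  d6:3 — peak 8.

8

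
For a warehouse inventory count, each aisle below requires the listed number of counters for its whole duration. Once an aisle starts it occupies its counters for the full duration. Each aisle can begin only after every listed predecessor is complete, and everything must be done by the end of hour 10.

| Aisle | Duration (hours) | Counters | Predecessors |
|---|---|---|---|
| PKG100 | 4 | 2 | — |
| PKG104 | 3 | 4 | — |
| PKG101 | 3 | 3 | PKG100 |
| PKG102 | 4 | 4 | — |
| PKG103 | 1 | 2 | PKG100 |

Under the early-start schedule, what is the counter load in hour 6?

3

At early start, hour 6 has: PKG101.
Demand: 3 = 3.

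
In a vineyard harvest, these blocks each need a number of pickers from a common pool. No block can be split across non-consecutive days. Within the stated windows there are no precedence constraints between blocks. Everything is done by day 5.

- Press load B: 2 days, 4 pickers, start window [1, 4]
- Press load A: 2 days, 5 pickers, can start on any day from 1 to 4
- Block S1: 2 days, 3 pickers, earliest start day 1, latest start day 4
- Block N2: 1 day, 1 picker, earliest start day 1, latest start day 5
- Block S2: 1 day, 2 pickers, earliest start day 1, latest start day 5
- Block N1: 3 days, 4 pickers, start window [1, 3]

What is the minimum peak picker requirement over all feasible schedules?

8

Early-start (Press load B@1, Press load A@1, Block S1@1, Block N2@1, Block S2@1, Block N1@1) gives peak 19: d1:19  d2:16  d3:4  d4:0  d5:0.
Shift Press load A→4, Block S1→3, Block N2→3, Block S2→5.
Schedule Press load B@1, Press load A@4, Block S1@3, Block N2@3, Block S2@5, Block N1@1: d1:8  d2:8  d3:8  d4:8  d5:7 — peak 8.
Total picker-days = 39 over 5 days ⇒ peak ≥ ⌈39/5⌉ = 8, so 8 is optimal.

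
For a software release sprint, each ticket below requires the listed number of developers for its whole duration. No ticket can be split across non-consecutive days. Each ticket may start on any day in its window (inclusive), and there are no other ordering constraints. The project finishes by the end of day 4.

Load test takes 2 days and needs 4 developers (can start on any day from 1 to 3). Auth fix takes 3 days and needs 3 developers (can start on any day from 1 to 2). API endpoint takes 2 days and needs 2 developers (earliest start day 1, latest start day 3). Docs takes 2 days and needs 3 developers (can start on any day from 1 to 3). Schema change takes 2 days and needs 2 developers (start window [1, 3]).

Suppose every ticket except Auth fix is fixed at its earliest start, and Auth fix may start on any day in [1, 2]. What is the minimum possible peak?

14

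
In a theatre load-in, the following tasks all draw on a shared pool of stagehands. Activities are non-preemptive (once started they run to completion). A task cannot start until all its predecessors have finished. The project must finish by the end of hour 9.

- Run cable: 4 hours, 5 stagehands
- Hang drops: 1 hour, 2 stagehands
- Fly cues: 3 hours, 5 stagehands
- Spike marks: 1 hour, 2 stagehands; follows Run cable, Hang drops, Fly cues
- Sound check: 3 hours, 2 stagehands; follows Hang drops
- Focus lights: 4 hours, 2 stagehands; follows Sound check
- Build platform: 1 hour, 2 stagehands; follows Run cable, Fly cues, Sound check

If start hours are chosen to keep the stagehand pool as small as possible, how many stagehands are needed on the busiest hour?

Early-start (Run cable@1, Hang drops@1, Fly cues@1, Spike marks@5, Sound check@2, Focus lights@5, Build platform@5) gives peak 12: h1:12  h2:12  h3:12  h4:7  h5:6  h6:2  h7:2  h8:2  h9:0.
Shift Fly cues→5, Spike marks→8, Build platform→8.
Schedule Run cable@1, Hang drops@1, Fly cues@5, Spike marks@8, Sound check@2, Focus lights@5, Build platform@8: h1:7  h2:7  h3:7  h4:7  h5:7  h6:7  h7:7  h8:6  h9:0 — peak 7.
Total stagehand-hours = 55 over 9 hours ⇒ peak ≥ ⌈55/9⌉ = 7, so 7 is optimal.

7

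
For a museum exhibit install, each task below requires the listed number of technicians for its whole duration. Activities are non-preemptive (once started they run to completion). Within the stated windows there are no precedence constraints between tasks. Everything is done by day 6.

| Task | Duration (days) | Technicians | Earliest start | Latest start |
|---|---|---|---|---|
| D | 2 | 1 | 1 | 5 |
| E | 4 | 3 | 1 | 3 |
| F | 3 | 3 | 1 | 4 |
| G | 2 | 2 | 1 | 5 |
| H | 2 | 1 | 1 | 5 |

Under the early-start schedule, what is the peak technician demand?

10

Early-start schedule: D@1, E@1, F@1, G@1, H@1.
Load per day: day 1: 10, day 2: 10, day 3: 6, day 4: 3, day 5: 0, day 6: 0.
Peak is 10.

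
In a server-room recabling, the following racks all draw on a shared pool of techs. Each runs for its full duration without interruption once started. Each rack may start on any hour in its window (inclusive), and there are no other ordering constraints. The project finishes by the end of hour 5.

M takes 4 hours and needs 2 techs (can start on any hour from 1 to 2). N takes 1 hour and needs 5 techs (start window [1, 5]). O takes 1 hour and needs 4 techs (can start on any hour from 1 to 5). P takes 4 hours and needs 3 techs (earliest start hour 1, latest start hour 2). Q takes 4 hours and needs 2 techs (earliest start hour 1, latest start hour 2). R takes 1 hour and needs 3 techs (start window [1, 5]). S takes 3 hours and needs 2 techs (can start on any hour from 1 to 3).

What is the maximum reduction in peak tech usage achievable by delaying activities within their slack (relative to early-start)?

Early-start peak: h1:21  h2:9  h3:9  h4:7  h5:0 ⇒ 21.
Leveled (M@1, N@1, O@5, P@1, Q@2, R@2, S@3): h1:10  h2:10  h3:9  h4:9  h5:8 ⇒ 10.
Reduction 21 − 10 = 11.

11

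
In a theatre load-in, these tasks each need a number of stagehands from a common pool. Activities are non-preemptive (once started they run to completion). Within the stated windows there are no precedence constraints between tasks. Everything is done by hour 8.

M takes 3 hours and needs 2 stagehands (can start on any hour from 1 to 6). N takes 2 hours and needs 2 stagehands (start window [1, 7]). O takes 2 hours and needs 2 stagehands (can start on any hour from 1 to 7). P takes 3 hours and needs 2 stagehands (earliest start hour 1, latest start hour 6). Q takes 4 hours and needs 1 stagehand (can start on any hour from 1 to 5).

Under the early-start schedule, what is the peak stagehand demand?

Early-start schedule: M@1, N@1, O@1, P@1, Q@1.
Load per hour: hour 1: 9, hour 2: 9, hour 3: 5, hour 4: 1, hour 5: 0, hour 6: 0, hour 7: 0, hour 8: 0.
Peak is 9.

9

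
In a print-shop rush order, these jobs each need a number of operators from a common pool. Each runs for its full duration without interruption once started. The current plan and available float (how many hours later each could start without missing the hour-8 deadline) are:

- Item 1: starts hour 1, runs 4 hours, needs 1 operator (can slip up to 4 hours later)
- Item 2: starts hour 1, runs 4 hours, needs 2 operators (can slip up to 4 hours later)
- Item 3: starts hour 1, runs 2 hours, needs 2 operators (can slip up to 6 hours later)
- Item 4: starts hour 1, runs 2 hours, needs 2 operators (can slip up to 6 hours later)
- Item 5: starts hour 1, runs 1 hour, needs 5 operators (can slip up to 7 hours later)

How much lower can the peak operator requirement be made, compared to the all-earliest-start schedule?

7

Early-start peak: h1:12  h2:7  h3:3  h4:3  h5:0  h6:0  h7:0  h8:0 ⇒ 12.
Leveled (Item 1@1, Item 2@1, Item 3@1, Item 4@3, Item 5@5): h1:5  h2:5  h3:5  h4:5  h5:5  h6:0  h7:0  h8:0 ⇒ 5.
Reduction 12 − 5 = 7.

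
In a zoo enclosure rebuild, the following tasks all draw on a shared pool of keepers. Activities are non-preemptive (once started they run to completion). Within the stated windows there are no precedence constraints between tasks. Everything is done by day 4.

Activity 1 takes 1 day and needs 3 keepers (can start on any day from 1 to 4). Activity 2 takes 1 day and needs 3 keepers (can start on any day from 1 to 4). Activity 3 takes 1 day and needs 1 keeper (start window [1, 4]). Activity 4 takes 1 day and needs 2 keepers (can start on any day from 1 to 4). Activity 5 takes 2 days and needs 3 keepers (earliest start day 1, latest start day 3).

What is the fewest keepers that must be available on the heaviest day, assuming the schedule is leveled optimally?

Early-start (Activity 1@1, Activity 2@1, Activity 3@1, Activity 4@1, Activity 5@1) gives peak 12: d1:12  d2:3  d3:0  d4:0.
Shift Activity 2→2, Activity 4→2, Activity 5→3.
Schedule Activity 1@1, Activity 2@2, Activity 3@1, Activity 4@2, Activity 5@3: d1:4  d2:5  d3:3  d4:3 — peak 5.

5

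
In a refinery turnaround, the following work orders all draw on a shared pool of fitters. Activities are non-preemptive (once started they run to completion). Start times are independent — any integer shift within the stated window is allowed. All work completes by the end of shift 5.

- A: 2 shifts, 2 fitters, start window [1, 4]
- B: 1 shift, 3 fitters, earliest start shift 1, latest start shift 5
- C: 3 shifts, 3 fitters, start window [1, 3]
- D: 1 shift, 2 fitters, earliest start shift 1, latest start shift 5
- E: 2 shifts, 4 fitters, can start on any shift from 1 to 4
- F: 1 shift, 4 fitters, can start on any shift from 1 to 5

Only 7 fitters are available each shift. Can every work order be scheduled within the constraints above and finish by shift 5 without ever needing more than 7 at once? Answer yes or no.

yes

Schedule A@1, B@1, C@2, D@1, E@3, F@5: s1:7  s2:5  s3:7  s4:7  s5:4 — peak 7 ≤ 7.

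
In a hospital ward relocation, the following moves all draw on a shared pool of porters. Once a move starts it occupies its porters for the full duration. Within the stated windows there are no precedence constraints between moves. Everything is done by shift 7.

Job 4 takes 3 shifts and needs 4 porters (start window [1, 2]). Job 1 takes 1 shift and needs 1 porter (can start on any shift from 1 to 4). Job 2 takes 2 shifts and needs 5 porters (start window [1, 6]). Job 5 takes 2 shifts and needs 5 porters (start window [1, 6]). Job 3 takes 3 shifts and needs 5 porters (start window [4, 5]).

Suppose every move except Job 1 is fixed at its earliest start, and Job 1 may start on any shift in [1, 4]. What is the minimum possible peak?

14

Job 1@1: s1:15  s2:14  s3:4  s4:5  s5:5  s6:5  s7:0 → peak 15
Job 1@2: s1:14  s2:15  s3:4  s4:5  s5:5  s6:5  s7:0 → peak 15
Job 1@3: s1:14  s2:14  s3:5  s4:5  s5:5  s6:5  s7:0 → peak 14
Job 1@4: s1:14  s2:14  s3:4  s4:6  s5:5  s6:5  s7:0 → peak 14
Best is Job 1@3, peak 14.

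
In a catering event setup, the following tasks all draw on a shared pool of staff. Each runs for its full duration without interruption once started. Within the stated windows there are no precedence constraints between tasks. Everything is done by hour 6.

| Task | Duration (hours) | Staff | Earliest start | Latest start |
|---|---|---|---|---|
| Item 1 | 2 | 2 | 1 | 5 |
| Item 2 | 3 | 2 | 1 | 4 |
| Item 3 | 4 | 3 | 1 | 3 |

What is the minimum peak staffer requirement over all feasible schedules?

Early-start (Item 1@1, Item 2@1, Item 3@1) gives peak 7: h1:7  h2:7  h3:5  h4:3  h5:0  h6:0.
Shift Item 3→3.
Schedule Item 1@1, Item 2@1, Item 3@3: h1:4  h2:4  h3:5  h4:3  h5:3  h6:3 — peak 5.

5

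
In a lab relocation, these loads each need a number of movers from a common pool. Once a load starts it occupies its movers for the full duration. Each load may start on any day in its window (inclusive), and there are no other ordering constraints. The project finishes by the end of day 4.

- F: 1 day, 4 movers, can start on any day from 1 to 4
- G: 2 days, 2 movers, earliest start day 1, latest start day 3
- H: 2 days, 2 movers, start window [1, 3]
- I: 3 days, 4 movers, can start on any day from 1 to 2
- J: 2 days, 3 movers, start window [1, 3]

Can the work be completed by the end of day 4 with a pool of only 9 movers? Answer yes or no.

yes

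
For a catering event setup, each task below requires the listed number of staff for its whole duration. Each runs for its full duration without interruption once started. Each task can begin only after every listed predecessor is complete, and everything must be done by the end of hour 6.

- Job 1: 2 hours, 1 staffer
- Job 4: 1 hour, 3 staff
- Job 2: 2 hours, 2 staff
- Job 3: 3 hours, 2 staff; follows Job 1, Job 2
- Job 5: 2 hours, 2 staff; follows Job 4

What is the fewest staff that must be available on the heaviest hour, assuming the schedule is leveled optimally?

4

Early-start (Job 1@1, Job 4@1, Job 2@1, Job 3@3, Job 5@2) gives peak 6: h1:6  h2:5  h3:4  h4:2  h5:2  h6:0.
Shift Job 2→2, Job 3→4, Job 5→3.
Schedule Job 1@1, Job 4@1, Job 2@2, Job 3@4, Job 5@3: h1:4  h2:3  h3:4  h4:4  h5:2  h6:2 — peak 4.
Total staffer-hours = 19 over 6 hours ⇒ peak ≥ ⌈19/6⌉ = 4, so 4 is optimal.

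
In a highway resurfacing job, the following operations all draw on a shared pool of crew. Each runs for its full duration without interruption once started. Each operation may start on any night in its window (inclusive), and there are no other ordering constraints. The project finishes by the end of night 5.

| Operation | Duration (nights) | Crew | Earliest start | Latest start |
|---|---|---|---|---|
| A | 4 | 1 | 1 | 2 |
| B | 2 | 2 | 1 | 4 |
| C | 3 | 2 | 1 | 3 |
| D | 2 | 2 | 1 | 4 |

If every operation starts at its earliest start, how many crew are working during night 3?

3

At early start, night 3 has: A, C.
Demand: 1 + 2 = 3.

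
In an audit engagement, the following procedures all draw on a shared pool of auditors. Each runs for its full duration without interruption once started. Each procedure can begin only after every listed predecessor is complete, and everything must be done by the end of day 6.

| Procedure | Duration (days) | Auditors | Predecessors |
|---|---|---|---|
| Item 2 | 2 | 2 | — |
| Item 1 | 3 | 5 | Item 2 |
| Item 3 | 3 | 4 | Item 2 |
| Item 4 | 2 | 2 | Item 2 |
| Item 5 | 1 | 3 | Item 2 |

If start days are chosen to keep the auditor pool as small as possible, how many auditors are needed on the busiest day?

11

Early-start (Item 2@1, Item 1@3, Item 3@3, Item 4@3, Item 5@3) gives peak 14: d1:2  d2:2  d3:14  d4:11  d5:9  d6:0.
Shift Item 5→6.
Schedule Item 2@1, Item 1@3, Item 3@3, Item 4@3, Item 5@6: d1:2  d2:2  d3:11  d4:11  d5:9  d6:3 — peak 11.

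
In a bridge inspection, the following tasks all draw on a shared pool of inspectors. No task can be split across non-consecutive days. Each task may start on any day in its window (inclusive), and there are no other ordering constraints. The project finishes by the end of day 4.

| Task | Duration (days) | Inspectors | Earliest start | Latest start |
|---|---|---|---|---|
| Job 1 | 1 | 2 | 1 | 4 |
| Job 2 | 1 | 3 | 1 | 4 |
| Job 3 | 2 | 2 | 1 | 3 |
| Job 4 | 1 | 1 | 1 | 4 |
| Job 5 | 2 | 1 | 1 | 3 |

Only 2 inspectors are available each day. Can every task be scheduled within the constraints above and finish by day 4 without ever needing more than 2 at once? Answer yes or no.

Total inspector-days = 12; over 4 days the average is 12/4 > 2, so some day must exceed 2.

no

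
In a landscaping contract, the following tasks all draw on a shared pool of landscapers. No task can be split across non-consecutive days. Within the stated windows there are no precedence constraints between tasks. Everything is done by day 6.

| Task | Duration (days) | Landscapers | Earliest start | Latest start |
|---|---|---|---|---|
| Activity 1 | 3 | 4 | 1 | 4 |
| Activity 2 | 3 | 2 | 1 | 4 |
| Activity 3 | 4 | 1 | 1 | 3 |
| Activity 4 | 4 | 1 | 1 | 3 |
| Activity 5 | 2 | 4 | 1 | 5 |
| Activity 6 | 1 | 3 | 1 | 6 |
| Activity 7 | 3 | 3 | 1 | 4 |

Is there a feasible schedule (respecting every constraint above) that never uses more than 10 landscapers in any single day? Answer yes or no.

yes

Schedule Activity 1@1, Activity 2@1, Activity 3@1, Activity 4@1, Activity 5@5, Activity 6@4, Activity 7@4: d1:8  d2:8  d3:8  d4:8  d5:7  d6:7 — peak 8 ≤ 10.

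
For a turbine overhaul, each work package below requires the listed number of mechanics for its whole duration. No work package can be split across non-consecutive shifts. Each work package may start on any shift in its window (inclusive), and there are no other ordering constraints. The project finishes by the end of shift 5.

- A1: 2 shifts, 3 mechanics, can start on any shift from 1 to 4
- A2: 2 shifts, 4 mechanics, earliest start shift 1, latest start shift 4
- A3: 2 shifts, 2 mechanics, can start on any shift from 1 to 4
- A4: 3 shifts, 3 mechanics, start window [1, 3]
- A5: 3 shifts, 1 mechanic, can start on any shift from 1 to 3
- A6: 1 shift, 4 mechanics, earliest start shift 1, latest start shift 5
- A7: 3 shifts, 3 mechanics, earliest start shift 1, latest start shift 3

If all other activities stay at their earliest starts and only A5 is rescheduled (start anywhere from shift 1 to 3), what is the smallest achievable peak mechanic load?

19

A5@1: s1:20  s2:16  s3:7  s4:0  s5:0 → peak 20
A5@2: s1:19  s2:16  s3:7  s4:1  s5:0 → peak 19
A5@3: s1:19  s2:15  s3:7  s4:1  s5:1 → peak 19
Best is A5@2, peak 19.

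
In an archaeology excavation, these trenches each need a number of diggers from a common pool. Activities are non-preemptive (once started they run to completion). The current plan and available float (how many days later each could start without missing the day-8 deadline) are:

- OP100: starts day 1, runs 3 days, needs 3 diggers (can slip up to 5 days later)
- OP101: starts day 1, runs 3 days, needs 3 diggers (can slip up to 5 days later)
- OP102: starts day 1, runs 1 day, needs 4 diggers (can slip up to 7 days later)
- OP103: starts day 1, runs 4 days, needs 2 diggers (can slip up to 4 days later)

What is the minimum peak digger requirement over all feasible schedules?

Early-start (OP100@1, OP101@1, OP102@1, OP103@1) gives peak 12: d1:12  d2:8  d3:8  d4:2  d5:0  d6:0  d7:0  d8:0.
Shift OP101→4, OP102→7.
Schedule OP100@1, OP101@4, OP102@7, OP103@1: d1:5  d2:5  d3:5  d4:5  d5:3  d6:3  d7:4  d8:0 — peak 5.

5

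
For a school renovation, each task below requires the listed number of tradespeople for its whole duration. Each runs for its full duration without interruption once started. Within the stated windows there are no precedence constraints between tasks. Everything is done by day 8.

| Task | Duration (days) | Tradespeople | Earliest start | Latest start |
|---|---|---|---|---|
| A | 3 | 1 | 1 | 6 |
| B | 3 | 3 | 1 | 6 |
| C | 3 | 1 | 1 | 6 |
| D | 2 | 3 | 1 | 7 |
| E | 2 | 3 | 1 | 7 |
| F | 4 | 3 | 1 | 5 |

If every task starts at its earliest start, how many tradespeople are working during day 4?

3

At early start, day 4 has: F.
Demand: 3 = 3.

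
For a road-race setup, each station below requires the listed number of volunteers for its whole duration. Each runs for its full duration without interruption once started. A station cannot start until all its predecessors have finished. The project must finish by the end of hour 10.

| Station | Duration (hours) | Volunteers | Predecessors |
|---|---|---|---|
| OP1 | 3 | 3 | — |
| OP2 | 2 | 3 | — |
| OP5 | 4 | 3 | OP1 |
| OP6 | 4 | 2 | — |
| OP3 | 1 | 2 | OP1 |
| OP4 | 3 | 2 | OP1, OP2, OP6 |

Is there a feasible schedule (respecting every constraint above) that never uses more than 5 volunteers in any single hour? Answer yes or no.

Schedule OP1@1, OP2@4, OP5@6, OP6@1, OP3@5, OP4@6: h1:5  h2:5  h3:5  h4:5  h5:5  h6:5  h7:5  h8:5  h9:3  h10:0 — peak 5 ≤ 5.

yes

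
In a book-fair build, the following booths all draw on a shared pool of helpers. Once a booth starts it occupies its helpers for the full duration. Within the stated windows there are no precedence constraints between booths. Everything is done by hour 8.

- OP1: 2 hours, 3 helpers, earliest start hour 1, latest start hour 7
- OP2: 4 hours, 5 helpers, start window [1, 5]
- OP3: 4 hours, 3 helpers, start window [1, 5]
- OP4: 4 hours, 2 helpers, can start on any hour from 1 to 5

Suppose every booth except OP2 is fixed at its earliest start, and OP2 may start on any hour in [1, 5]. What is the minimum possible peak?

OP2@1: h1:13  h2:13  h3:10  h4:10  h5:0  h6:0  h7:0  h8:0 → peak 13
OP2@2: h1:8  h2:13  h3:10  h4:10  h5:5  h6:0  h7:0  h8:0 → peak 13
OP2@3: h1:8  h2:8  h3:10  h4:10  h5:5  h6:5  h7:0  h8:0 → peak 10
OP2@4: h1:8  h2:8  h3:5  h4:10  h5:5  h6:5  h7:5  h8:0 → peak 10
OP2@5: h1:8  h2:8  h3:5  h4:5  h5:5  h6:5  h7:5  h8:5 → peak 8
Best is OP2@5, peak 8.

8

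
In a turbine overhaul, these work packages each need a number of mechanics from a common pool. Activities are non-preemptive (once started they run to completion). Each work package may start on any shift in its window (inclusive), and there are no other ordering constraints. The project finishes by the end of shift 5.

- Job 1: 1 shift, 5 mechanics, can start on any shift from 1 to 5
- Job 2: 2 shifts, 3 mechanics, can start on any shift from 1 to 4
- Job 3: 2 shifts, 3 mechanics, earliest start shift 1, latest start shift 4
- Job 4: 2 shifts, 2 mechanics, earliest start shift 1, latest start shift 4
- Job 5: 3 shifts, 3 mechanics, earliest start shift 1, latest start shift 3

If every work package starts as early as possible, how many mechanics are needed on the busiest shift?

16

Early-start schedule: Job 1@1, Job 2@1, Job 3@1, Job 4@1, Job 5@1.
Load per shift: shift 1: 16, shift 2: 11, shift 3: 3, shift 4: 0, shift 5: 0.
Peak is 16.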